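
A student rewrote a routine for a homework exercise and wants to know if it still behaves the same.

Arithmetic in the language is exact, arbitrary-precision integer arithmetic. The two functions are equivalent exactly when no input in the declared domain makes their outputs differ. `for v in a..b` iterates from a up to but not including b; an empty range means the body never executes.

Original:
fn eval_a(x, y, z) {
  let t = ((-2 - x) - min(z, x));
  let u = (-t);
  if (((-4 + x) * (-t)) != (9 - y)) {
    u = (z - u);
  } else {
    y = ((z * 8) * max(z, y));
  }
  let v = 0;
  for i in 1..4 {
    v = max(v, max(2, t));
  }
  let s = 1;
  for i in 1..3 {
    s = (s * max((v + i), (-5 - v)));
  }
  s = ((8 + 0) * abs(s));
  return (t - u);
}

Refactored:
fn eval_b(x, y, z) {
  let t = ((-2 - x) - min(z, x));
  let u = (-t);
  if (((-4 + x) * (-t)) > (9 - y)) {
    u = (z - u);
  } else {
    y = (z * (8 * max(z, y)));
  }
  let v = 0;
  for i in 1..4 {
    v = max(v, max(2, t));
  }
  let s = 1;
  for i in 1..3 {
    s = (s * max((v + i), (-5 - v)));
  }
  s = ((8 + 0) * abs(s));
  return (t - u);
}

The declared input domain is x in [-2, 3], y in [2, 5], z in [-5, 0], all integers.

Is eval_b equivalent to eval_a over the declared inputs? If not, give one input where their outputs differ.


These are not equivalent — on x=-1, y=2, z=-1 the outputs split (1 vs 0).
eval_a: t=0, then u=0, then (((-4 + x) * (-t)) != (9 - y)) is true, then u=-1, then v=0, then (i=1), then v=2, then (i=2), then v=2, then (i=3), then v=2, then s=1, then (i=1), then s=3, then (i=2), then s=12, then s=96, then returns 1
eval_b: t=0, then u=0, then (((-4 + x) * (-t)) > (9 - y)) is false, then y=-16, then v=0, then (i=1), then v=2, then (i=2), then v=2, then (i=3), then v=2, then s=1, then (i=1), then s=3, then (i=2), then s=12, then s=96, then returns 0
verdict: not equivalent; witness: x=-1, y=2, z=-1


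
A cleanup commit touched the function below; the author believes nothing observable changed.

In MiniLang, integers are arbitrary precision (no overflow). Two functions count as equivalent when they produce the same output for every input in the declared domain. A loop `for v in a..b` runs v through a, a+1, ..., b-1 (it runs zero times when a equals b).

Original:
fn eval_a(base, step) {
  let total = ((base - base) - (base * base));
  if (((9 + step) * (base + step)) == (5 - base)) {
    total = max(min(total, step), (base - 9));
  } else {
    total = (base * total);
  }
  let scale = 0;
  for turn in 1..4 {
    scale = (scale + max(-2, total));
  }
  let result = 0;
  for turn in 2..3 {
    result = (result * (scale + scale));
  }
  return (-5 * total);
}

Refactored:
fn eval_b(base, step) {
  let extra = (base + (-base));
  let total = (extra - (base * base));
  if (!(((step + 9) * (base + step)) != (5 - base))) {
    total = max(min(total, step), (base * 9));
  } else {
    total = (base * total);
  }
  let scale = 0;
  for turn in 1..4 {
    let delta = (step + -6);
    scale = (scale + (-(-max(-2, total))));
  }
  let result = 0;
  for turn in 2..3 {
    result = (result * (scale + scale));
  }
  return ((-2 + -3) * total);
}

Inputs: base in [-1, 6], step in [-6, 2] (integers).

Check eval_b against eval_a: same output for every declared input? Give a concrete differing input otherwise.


Try base=5, step=-5.
eval_a: total=-25, then (((9 + step) * (base + step)) == (5 - base)) is true, then total=-4, then scale=0, then (turn=1), then scale=-2, then (turn=2), then scale=-4, then (turn=3), then scale=-6, then result=0, then (turn=2), then result=0, then returns 20
eval_b: extra=0, then total=-25, then (!(((step + 9) * (base + step)) != (5 - base))) is true, then total=45, then scale=0, then (turn=1), then delta=-11, then scale=45, then (turn=2), then delta=-11, then scale=90, then (turn=3), then delta=-11, then scale=135, then result=0, then (turn=2), then result=0, then returns -225
20 vs -225 — the two versions disagree here.
verdict: not equivalent; witness: base=5, step=-5


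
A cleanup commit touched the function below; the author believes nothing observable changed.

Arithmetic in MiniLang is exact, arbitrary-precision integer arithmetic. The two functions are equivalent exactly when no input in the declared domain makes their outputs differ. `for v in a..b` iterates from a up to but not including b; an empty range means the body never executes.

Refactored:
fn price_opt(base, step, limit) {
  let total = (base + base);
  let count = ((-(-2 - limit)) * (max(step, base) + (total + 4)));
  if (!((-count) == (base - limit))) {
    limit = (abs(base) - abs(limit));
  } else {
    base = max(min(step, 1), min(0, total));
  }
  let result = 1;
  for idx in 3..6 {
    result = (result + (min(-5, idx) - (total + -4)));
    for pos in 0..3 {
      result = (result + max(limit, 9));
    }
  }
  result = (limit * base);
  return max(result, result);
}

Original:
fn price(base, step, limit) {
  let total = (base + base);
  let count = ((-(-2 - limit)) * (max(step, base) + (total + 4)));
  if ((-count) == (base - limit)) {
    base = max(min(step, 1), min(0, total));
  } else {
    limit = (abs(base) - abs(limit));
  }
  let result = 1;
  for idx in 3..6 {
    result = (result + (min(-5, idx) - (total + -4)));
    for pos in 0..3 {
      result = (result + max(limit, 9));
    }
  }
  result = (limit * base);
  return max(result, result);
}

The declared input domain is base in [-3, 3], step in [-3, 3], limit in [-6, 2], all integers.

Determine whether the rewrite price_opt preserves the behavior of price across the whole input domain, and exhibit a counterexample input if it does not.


Side by side, the visible changes include: boolean connective usage differs.
Tracing base=-2, step=0, limit=-1: price: total becomes -4; next count becomes 0; next ((-count) == (base - limit)) evaluates to false; next limit becomes 1; next result becomes 1; next at idx=3:; next result becomes 4; next at pos=0:; next result becomes 13; next at pos=1:; next result becomes 22; next at pos=2:; next result becomes 31; next at idx=4:; next result becomes 34; next at pos=0:; next result becomes 43; next at pos=1:; next result becomes 52; next at pos=2:; next result becomes 61; next at idx=5:; next result becomes 64; next at pos=0:; next result becomes 73; next at pos=1:; next result becomes 82; next at pos=2:; next result becomes 91; next result becomes -2; next final value -2 | price_opt: total becomes -4; next count becomes 0; next (!((-count) == (base - limit))) evaluates to true; next limit becomes 1; next result becomes 1; next at idx=3:; next result becomes 4; next at pos=0:; next result becomes 13; next at pos=1:; next result becomes 22; next at pos=2:; next result becomes 31; next at idx=4:; next result becomes 34; next at pos=0:; next result becomes 43; next at pos=1:; next result becomes 52; next at pos=2:; next result becomes 61; next at idx=5:; next result becomes 64; next at pos=0:; next result becomes 73; next at pos=1:; next result becomes 82; next at pos=2:; next result becomes 91; next result becomes -2; next final value -2 — matching result -2.
An exhaustive pass over the 441 declared inputs shows identical outputs.
verdict: equivalent


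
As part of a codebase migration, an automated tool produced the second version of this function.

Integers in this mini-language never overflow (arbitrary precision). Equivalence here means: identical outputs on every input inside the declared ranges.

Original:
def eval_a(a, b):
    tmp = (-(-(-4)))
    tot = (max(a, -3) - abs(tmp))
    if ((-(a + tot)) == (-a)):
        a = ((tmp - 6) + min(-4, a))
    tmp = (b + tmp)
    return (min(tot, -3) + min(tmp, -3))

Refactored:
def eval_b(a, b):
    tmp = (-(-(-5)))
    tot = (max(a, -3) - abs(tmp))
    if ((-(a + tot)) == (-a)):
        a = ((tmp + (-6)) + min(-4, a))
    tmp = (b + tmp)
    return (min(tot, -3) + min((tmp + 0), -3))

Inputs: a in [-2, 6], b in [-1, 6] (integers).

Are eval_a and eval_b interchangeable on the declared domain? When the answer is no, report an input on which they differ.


These are not equivalent — on a=-2, b=-1 the outputs split (-11 vs -13).
eval_a: tmp := -4 | tot := -6 | ((-(a + tot)) == (-a)): false | tmp := -5 | result -11
eval_b: tmp := -5 | tot := -7 | ((-(a + tot)) == (-a)): false | tmp := -6 | result -13
verdict: not equivalent; witness: a=-2, b=-1


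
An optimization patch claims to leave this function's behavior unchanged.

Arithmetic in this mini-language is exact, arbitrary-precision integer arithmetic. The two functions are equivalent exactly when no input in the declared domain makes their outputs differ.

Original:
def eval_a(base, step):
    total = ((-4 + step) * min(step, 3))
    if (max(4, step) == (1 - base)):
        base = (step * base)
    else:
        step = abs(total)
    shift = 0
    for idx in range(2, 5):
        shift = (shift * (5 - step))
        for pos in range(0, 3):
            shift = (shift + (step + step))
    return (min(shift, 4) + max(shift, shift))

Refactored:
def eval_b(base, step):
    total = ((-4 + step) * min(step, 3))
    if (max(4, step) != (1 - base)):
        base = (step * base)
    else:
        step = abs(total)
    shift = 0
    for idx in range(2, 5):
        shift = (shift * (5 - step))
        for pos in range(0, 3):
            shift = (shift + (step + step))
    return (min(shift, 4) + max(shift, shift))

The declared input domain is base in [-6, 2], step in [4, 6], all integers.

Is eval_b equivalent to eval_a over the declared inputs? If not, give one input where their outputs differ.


Consider the input base=-6, step=4.
eval_a: total=0, then (max(4, step) == (1 - base)) is false, then step=0, then shift=0, then (idx=2), then shift=0, then (pos=0), then shift=0, then (pos=1), then shift=0, then (pos=2), then shift=0, then (idx=3), then shift=0, then (pos=0), then shift=0, then (pos=1), then shift=0, then (pos=2), then shift=0, then (idx=4), then shift=0, then (pos=0), then shift=0, then (pos=1), then shift=0, then (pos=2), then shift=0, then returns 0
eval_b: total=0, then (max(4, step) != (1 - base)) is true, then base=-24, then shift=0, then (idx=2), then shift=0, then (pos=0), then shift=8, then (pos=1), then shift=16, then (pos=2), then shift=24, then (idx=3), then shift=24, then (pos=0), then shift=32, then (pos=1), then shift=40, then (pos=2), then shift=48, then (idx=4), then shift=48, then (pos=0), then shift=56, then (pos=1), then shift=64, then (pos=2), then shift=72, then returns 76
0 and 76 differ, so these are not the same function on this domain.
verdict: not equivalent; witness: base=-6, step=4


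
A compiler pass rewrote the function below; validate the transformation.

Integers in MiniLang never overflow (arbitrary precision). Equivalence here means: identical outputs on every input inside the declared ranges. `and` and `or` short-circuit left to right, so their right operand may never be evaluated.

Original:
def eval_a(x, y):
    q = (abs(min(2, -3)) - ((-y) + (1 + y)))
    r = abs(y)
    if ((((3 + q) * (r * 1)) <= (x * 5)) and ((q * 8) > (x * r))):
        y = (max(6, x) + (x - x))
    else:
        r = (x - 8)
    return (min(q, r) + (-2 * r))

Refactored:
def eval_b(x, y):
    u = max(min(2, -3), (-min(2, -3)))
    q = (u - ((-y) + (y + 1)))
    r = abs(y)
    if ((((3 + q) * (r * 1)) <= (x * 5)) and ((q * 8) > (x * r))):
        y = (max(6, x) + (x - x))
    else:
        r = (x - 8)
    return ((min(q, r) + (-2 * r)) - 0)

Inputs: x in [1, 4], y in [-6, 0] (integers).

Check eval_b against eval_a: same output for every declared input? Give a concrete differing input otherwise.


Equivalent — the differences include constant usage differs; and local variable names differ; and min/max/abs usage differs; and statement counts differ; and arithmetic usage differs, yet no declared input distinguishes the two.
Spot check at x=3, y=-4 — eval_a: q=2, then r=4, then ((((3 + q) * (r * 1)) <= (x * 5)) and ((q * 8) > (x * r))) is false, then r=-5, then returns 5. eval_b: u=3, then q=2, then r=4, then ((((3 + q) * (r * 1)) <= (x * 5)) and ((q * 8) > (x * r))) is false, then r=-5, then returns 5. Both give 5.
Across all 28 domain points the two functions coincide.
verdict: equivalent


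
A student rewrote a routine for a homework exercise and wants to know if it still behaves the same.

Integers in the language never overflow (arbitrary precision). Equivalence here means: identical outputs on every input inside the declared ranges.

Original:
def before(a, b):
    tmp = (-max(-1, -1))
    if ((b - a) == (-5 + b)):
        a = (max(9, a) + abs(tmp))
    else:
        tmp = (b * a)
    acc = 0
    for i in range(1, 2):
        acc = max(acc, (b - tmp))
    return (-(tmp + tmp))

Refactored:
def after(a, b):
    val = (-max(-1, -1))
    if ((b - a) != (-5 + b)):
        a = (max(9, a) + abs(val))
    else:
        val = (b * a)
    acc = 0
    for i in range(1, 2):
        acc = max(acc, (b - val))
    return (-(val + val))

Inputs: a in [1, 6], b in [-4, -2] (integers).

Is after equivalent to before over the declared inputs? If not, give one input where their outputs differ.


Evaluate both at a=1, b=-4.
before: tmp=1, then ((b - a) == (-5 + b)) is false, then tmp=-4, then acc=0, then (i=1), then acc=0, then returns 8
after: val=1, then ((b - a) != (-5 + b)) is true, then a=10, then acc=0, then (i=1), then acc=0, then returns -2
8 != -2, so the rewrite changes behavior.
verdict: not equivalent; witness: a=1, b=-4


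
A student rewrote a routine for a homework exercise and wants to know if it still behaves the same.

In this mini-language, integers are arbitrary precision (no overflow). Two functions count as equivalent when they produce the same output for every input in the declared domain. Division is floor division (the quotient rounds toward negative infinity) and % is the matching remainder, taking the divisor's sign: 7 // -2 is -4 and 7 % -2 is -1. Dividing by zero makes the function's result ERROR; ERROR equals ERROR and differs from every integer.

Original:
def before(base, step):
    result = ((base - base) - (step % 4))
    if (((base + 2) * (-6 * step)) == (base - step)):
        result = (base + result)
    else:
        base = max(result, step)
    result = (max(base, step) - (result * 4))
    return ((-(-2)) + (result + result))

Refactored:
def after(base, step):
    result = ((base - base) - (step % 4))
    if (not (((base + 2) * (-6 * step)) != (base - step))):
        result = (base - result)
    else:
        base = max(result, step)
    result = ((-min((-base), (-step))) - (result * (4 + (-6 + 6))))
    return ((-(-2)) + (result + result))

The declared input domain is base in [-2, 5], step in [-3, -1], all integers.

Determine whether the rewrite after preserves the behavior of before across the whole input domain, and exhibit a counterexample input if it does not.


There is a counterexample at base=-2, step=-2: 30 on one side, -2 on the other.
before: result=-2, then (((base + 2) * (-6 * step)) == (base - step)) is true, then result=-4, then result=14, then returns 30
after: result=-2, then (not (((base + 2) * (-6 * step)) != (base - step))) is true, then result=0, then result=-2, then returns -2
verdict: not equivalent; witness: base=-2, step=-2


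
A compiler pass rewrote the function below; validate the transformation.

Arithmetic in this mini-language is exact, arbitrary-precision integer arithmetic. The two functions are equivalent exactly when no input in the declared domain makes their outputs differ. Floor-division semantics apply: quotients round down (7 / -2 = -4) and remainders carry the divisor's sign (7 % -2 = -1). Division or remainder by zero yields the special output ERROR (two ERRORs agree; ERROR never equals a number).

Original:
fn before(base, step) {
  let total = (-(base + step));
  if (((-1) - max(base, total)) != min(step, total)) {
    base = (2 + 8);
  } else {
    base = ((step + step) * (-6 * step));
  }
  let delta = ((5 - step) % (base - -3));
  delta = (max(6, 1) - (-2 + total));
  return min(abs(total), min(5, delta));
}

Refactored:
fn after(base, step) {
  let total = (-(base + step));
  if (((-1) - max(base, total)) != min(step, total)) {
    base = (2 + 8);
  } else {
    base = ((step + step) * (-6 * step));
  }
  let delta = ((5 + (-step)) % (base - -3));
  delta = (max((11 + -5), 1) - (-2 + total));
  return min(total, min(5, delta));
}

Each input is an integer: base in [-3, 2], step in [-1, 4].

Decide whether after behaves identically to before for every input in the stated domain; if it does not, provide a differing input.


Run the pair on base=-3, step=4.
before: total = -1; (((-1) - max(base, total)) != min(step, total)) -> true; base = 10; delta = 1; delta = 9; return 1
after: total = -1; (((-1) - max(base, total)) != min(step, total)) -> true; base = 10; delta = 1; delta = 9; return -1
1 != -1, so the rewrite changes behavior.
verdict: not equivalent; witness: base=-3, step=4


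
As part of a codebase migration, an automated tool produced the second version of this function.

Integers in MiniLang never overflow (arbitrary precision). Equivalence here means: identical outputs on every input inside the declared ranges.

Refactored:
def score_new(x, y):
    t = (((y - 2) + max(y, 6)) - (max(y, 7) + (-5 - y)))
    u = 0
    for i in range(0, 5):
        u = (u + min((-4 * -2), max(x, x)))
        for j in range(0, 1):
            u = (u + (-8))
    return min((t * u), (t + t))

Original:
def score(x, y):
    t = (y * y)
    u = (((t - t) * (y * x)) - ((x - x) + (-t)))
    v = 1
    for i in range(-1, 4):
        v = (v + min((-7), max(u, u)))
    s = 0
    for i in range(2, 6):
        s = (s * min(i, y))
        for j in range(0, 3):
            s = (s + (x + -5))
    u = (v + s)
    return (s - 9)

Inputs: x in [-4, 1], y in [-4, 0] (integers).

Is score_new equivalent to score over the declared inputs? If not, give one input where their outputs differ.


On input x=-4, y=-4, score returns 1368 while score_new returns -12.
verdict: not equivalent; witness: x=-4, y=-4


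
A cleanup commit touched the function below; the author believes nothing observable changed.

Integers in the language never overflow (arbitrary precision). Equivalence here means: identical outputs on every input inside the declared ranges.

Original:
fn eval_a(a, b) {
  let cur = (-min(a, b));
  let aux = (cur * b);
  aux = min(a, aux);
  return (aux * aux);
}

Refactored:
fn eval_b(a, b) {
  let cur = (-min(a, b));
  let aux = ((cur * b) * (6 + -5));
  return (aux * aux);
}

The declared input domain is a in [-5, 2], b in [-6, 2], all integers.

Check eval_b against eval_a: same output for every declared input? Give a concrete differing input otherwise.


There is a counterexample at a=-5, b=0: 25 on one side, 0 on the other.
eval_a: cur=5, then aux=0, then aux=-5, then returns 25
eval_b: cur=5, then aux=0, then returns 0
verdict: not equivalent; witness: a=-5, b=0


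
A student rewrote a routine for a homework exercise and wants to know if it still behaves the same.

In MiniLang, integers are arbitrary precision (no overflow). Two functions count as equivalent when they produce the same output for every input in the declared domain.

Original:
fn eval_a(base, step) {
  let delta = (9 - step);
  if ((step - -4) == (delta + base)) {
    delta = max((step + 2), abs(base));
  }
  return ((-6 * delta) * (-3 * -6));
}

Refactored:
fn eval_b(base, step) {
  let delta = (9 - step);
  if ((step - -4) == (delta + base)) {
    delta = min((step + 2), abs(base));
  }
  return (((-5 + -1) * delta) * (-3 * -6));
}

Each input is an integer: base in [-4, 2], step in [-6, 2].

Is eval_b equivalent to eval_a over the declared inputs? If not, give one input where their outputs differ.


Consider the input base=-1, step=2.
eval_a: delta=7, then ((step - -4) == (delta + base)) is true, then delta=4, then returns -432
eval_b: delta=7, then ((step - -4) == (delta + base)) is true, then delta=1, then returns -108
-432 and -108 differ, so these are not the same function on this domain.
verdict: not equivalent; witness: base=-1, step=2


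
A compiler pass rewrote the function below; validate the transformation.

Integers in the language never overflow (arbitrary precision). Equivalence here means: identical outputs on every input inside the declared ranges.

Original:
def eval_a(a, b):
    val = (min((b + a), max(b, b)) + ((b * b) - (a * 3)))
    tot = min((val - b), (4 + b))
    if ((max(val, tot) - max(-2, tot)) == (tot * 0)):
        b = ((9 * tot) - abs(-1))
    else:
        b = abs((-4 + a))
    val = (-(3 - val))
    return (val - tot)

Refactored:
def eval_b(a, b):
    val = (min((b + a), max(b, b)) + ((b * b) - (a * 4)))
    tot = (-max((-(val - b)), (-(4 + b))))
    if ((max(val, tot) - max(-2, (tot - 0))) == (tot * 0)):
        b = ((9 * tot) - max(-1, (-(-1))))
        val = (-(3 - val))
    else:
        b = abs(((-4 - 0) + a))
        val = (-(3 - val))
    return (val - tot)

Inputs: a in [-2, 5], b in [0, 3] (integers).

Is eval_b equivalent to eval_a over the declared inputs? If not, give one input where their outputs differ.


Run the pair on a=-2, b=0.
eval_a: val := 4 | tot := 4 | ((max(val, tot) - max(-2, tot)) == (tot * 0)): true | b := 35 | val := 1 | result -3
eval_b: val := 6 | tot := 4 | ((max(val, tot) - max(-2, (tot - 0))) == (tot * 0)): false | b := 6 | val := 3 | result -1
-3 vs -1 — the two versions disagree here.
verdict: not equivalent; witness: a=-2, b=0


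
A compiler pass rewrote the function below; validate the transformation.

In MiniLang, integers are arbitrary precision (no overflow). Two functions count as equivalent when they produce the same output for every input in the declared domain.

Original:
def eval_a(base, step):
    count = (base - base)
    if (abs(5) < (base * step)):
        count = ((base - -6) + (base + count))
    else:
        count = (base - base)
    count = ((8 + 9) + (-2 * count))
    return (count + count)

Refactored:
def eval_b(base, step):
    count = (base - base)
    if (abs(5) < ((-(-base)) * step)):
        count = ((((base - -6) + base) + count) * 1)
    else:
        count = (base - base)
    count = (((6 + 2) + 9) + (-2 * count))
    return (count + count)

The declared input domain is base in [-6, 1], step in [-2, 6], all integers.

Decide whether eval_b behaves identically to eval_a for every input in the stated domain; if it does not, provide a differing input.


Although arithmetic usage differs; also constant usage differs, 72/72 inputs agree.
verdict: equivalent


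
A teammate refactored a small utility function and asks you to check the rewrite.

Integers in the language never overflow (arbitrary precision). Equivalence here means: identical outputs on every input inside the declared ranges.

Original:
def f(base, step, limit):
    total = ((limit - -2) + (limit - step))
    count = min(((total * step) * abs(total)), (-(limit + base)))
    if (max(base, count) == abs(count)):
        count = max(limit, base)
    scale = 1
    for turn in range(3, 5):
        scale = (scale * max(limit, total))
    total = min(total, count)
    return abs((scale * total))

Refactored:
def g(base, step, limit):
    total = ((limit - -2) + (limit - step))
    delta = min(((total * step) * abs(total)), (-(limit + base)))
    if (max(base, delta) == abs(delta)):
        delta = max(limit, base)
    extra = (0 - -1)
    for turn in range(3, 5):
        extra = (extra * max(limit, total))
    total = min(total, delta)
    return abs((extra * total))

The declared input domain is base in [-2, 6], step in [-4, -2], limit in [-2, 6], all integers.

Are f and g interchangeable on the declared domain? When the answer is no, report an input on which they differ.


The two versions differ — the changes include arithmetic usage differs; and constant usage differs; and local variable names differ.
Spot check at base=0, step=-2, limit=2 — f: total becomes 8; next count becomes -128; next (max(base, count) == abs(count)) evaluates to false; next scale becomes 1; next at turn=3:; next scale becomes 8; next at turn=4:; next scale becomes 64; next total becomes -128; next final value 8192. g: total becomes 8; next delta becomes -128; next (max(base, delta) == abs(delta)) evaluates to false; next extra becomes 1; next at turn=3:; next extra becomes 8; next at turn=4:; next extra becomes 64; next total becomes -128; next final value 8192. Both give 8192.
An exhaustive pass over the 243 declared inputs shows identical outputs.
verdict: equivalent


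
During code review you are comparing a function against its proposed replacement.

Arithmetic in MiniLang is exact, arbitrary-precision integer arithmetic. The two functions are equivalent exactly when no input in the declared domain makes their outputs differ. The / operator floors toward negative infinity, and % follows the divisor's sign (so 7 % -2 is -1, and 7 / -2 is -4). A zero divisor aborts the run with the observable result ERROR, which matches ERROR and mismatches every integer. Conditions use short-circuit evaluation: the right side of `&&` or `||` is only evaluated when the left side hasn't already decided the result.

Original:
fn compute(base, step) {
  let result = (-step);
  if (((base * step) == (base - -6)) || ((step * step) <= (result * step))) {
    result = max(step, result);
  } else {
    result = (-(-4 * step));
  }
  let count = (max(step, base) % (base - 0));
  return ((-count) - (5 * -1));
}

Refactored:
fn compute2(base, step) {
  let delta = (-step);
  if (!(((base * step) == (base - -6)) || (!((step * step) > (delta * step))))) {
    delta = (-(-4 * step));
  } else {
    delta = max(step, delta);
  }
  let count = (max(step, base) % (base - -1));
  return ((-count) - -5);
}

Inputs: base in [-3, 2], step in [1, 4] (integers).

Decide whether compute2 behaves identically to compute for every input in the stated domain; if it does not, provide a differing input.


Consider the input base=-3, step=1.
compute: result becomes -1; next (((base * step) == (base - -6)) || ((step * step) <= (result * step))) evaluates to false; next result becomes 4; next count becomes -2; next final value 7
compute2: delta becomes -1; next (!(((base * step) == (base - -6)) || (!((step * step) > (delta * step))))) evaluates to true; next delta becomes 4; next count becomes -1; next final value 6
7 != 6, so the rewrite changes behavior.
verdict: not equivalent; witness: base=-3, step=1


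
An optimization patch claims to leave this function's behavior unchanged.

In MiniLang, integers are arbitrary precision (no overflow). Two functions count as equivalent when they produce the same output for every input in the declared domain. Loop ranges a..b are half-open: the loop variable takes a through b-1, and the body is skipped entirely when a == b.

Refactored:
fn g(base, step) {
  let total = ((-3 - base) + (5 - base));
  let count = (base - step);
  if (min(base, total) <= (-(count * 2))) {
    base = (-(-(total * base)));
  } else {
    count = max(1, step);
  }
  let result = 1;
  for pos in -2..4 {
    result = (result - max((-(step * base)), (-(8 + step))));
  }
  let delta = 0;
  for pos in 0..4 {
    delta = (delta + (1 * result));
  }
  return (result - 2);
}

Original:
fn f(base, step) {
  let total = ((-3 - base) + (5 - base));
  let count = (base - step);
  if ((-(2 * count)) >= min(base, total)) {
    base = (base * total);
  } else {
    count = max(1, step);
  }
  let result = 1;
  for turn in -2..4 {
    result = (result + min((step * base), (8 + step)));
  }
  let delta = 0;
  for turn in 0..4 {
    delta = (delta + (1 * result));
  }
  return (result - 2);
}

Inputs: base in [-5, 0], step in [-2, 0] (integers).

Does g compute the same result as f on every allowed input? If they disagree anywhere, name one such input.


This is a faithful refactor — arithmetic usage differs; and min/max/abs usage differs; and comparison usage differs; and local variable names differ, but the computed results match everywhere.
One worked example (base=-4, step=-1) — f: total becomes 10; next count becomes -3; next ((-(2 * count)) >= min(base, total)) evaluates to true; next base becomes -40; next result becomes 1; next at turn=-2:; next result becomes 8; next at turn=-1:; next result becomes 15; next at turn=0:; next result becomes 22; next at turn=1:; next result becomes 29; next at turn=2:; next result becomes 36; next at turn=3:; next result becomes 43; next delta becomes 0; next at turn=0:; next delta becomes 43; next at turn=1:; next delta becomes 86; next at turn=2:; next delta becomes 129; next at turn=3:; next delta becomes 172; next final value 41; g: total becomes 10; next count becomes -3; next (min(base, total) <= (-(count * 2))) evaluates to true; next base becomes -40; next result becomes 1; next at pos=-2:; next result becomes 8; next at pos=-1:; next result becomes 15; next at pos=0:; next result becomes 22; next at pos=1:; next result becomes 29; next at pos=2:; next result becomes 36; next at pos=3:; next result becomes 43; next delta becomes 0; next at pos=0:; next delta becomes 43; next at pos=1:; next delta becomes 86; next at pos=2:; next delta becomes 129; next at pos=3:; next delta becomes 172; next final value 41; agreement on 41.
Checked all 18 inputs in the declared domain: the outputs agree on every one.
verdict: equivalent


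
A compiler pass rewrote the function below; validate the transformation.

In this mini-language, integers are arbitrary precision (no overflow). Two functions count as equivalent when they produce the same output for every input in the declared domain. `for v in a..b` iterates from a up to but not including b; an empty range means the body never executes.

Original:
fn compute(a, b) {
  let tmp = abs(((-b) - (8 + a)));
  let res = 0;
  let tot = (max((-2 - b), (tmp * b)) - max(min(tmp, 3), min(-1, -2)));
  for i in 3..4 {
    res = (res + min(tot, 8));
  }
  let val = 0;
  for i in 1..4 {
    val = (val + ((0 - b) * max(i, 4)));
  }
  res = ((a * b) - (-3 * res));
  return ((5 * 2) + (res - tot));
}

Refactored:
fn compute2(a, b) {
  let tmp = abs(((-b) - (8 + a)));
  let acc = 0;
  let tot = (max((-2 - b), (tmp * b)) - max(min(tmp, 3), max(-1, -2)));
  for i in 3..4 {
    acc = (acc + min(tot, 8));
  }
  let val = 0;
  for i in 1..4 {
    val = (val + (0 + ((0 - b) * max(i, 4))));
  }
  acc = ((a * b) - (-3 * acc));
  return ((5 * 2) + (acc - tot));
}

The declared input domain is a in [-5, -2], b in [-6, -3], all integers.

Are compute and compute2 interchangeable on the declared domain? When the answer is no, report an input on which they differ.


Equivalent. The suspicious edit (`min(-1, -2)` became `max(-1, -2)`) never changes the result for any input inside the declared domain.
An exhaustive pass over the 16 declared inputs shows identical outputs.
As a probe, take a=-3, b=-4: compute runs tmp := 1 | res := 0 | tot := 1 | iter i=3: | res := 1 | val := 0 | iter i=1: | val := 16 | iter i=2: | val := 32 | iter i=3: | val := 48 | res := 15 | result 24; compute2 runs tmp := 1 | acc := 0 | tot := 1 | iter i=3: | acc := 1 | val := 0 | iter i=1: | val := 16 | iter i=2: | val := 32 | iter i=3: | val := 48 | acc := 15 | result 24; both end at 24.
verdict: equivalent


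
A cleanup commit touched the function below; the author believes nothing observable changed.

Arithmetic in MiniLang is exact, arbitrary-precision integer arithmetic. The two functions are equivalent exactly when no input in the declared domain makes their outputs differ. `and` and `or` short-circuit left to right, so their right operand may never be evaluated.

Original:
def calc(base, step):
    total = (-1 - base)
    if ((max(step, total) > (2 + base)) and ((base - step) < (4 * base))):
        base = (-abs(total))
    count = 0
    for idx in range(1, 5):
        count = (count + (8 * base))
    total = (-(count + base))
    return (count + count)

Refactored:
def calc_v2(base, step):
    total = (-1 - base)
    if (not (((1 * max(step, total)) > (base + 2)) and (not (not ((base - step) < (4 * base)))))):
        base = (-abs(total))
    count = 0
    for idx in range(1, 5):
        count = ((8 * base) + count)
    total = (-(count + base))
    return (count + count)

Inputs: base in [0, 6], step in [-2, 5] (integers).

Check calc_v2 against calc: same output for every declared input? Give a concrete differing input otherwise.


On input base=0, step=-2, calc returns 0 while calc_v2 returns -64.
verdict: not equivalent; witness: base=0, step=-2


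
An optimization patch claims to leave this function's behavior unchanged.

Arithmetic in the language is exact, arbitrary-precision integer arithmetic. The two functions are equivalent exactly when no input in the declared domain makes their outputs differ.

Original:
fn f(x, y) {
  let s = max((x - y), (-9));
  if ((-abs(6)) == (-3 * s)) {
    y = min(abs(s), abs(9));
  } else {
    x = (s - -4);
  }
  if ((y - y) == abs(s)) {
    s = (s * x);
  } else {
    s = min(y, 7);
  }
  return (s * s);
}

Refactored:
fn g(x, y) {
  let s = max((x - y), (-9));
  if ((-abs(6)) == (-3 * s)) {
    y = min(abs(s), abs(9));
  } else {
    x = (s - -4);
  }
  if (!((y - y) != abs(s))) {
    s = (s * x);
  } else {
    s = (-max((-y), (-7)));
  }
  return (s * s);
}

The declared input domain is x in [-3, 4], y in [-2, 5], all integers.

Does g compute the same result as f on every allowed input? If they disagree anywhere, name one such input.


Equivalent — the differences include boolean connective usage differs, min/max/abs usage differs, comparison usage differs, yet no declared input distinguishes the two.
Tracing x=4, y=2: f: s := 2 | ((-abs(6)) == (-3 * s)): true | y := 2 | ((y - y) == abs(s)): false | s := 2 | result 4 | g: s := 2 | ((-abs(6)) == (-3 * s)): true | y := 2 | (!((y - y) != abs(s))): false | s := 2 | result 4 — matching result 4.
Every one of the 64 inputs gives matching results.
verdict: equivalent


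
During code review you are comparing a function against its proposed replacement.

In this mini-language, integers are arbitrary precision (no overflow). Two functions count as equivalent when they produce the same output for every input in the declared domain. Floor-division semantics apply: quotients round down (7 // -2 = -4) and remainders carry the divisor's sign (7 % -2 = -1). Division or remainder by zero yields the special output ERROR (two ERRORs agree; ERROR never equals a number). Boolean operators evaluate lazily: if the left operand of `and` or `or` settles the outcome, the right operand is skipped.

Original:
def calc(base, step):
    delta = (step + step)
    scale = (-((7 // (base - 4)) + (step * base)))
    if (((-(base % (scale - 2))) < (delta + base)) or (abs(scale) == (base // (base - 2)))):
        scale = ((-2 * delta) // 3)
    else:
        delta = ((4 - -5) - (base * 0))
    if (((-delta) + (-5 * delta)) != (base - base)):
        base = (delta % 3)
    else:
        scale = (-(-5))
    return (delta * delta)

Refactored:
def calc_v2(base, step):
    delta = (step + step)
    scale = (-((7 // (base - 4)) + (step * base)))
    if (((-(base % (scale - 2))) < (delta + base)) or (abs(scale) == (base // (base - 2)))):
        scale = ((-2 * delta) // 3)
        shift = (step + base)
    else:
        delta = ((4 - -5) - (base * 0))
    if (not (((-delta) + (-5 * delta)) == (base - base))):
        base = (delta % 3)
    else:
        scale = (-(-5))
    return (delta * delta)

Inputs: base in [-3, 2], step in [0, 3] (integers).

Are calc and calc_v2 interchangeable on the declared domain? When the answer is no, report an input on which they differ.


Side by side, the visible changes include: boolean connective usage differs, plus comparison usage differs, plus statement counts differ, plus arithmetic usage differs, plus local variable names differ.
As a probe, take base=2, step=1: calc runs delta=2, then scale=2, then a zero divisor aborts: ERROR; calc_v2 runs delta=2, then scale=2, then a zero divisor aborts: ERROR; both end at ERROR.
An exhaustive pass over the 24 declared inputs shows identical outputs.
verdict: equivalent


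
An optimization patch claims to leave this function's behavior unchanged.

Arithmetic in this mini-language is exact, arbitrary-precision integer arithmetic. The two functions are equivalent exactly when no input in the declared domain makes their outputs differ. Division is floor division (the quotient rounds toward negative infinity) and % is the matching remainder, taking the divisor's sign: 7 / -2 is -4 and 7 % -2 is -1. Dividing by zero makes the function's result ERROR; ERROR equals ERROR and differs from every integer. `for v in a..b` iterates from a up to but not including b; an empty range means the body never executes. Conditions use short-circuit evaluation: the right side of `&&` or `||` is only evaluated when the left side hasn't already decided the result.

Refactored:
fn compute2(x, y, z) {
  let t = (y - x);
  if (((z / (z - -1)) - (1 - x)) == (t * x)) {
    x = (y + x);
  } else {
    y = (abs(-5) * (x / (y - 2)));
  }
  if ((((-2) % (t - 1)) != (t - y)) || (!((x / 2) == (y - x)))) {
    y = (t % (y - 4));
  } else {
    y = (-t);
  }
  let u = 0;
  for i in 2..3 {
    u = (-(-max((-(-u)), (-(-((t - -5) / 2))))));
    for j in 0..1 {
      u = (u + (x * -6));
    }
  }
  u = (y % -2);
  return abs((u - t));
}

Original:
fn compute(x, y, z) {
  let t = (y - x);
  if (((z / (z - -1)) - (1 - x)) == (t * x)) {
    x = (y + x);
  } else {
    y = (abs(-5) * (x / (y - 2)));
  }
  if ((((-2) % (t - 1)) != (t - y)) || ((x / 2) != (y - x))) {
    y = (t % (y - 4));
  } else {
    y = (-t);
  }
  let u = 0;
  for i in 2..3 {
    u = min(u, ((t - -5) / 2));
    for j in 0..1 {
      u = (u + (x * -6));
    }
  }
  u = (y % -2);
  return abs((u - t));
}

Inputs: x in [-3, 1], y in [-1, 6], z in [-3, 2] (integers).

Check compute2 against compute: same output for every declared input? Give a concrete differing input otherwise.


Equivalent. The suspicious-looking change has no observable effect anywhere in the declared ranges.
Sweeping the whole domain (240 inputs) finds no disagreement.
Tracing x=-2, y=2, z=-3: compute: t becomes 4; next (((z / (z - -1)) - (1 - x)) == (t * x)) evaluates to false; next hits division by zero so the output is ERROR | compute2: t becomes 4; next (((z / (z - -1)) - (1 - x)) == (t * x)) evaluates to false; next hits division by zero so the output is ERROR — matching result ERROR.
verdict: equivalent


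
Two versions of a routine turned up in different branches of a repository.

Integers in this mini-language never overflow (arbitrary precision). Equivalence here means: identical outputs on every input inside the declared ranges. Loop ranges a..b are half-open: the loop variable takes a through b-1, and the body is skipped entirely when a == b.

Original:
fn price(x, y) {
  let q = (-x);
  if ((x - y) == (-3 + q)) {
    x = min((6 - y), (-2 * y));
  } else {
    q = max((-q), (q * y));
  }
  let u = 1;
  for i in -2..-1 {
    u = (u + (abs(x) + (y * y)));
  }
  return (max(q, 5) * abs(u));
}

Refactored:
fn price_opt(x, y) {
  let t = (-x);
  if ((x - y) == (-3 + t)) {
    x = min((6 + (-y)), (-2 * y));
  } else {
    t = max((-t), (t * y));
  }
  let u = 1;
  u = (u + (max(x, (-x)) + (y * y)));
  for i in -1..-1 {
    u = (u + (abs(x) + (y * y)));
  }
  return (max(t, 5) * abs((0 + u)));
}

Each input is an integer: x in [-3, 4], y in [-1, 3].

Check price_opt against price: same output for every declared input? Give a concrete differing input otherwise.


Although loop structure differs, arithmetic usage differs, min/max/abs usage differs, local variable names differ, statement counts differ, constant usage differs, 40/40 inputs agree.
verdict: equivalent


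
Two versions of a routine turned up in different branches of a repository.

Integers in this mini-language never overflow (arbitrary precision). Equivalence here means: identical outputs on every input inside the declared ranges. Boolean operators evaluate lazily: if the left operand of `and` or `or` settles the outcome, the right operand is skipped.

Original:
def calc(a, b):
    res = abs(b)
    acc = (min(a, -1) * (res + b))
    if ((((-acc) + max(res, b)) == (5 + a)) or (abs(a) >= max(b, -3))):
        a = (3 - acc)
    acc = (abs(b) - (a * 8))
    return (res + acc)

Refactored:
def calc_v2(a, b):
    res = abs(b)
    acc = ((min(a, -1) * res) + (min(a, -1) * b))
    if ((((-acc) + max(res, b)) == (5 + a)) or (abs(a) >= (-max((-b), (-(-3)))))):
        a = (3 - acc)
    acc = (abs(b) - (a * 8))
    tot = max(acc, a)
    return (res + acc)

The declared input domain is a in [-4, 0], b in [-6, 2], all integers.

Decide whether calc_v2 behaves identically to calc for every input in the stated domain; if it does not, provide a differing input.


Not equivalent: a=-1, b=2 separates them (12 vs -52).
calc: res becomes 2; next acc becomes -4; next ((((-acc) + max(res, b)) == (5 + a)) or (abs(a) >= max(b, -3))) evaluates to false; next acc becomes 10; next final value 12
calc_v2: res becomes 2; next acc becomes -4; next ((((-acc) + max(res, b)) == (5 + a)) or (abs(a) >= (-max((-b), (-(-3)))))) evaluates to true; next a becomes 7; next acc becomes -54; next tot becomes 7; next final value -52
verdict: not equivalent; witness: a=-1, b=2
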